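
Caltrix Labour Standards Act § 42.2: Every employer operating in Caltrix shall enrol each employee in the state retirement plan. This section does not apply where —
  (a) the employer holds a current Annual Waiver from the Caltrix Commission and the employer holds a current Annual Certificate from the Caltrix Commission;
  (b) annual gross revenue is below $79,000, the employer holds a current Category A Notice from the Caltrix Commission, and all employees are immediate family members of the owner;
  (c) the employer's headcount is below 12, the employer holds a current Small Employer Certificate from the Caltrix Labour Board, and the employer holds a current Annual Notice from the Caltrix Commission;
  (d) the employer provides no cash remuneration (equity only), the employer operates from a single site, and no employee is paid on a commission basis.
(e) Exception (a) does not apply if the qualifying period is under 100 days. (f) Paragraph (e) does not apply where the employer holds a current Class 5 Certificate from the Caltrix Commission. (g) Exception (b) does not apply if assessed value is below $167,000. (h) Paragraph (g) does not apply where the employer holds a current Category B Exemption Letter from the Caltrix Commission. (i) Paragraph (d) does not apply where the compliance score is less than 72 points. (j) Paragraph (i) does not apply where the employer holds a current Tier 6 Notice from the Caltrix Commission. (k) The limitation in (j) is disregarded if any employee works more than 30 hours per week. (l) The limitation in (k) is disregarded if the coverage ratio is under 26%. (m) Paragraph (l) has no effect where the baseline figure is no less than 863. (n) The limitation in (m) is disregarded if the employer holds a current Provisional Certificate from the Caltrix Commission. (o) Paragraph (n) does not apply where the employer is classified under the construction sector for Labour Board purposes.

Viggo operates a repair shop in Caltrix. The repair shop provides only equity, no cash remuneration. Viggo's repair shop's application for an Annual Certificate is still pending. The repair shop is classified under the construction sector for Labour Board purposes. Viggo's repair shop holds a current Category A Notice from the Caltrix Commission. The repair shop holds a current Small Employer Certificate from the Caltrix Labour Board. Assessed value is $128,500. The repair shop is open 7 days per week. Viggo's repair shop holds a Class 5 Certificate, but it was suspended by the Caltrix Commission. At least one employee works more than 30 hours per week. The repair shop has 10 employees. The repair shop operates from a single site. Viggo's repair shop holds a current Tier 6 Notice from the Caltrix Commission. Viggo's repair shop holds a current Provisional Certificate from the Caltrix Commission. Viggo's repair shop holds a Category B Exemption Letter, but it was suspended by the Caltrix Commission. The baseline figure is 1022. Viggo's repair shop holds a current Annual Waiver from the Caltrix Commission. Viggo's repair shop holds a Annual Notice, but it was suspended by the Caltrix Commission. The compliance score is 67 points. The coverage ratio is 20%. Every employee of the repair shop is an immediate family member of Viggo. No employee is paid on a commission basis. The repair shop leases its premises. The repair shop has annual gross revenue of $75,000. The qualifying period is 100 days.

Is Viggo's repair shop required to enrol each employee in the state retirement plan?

Yes — Viggo's repair shop must enrol each employee in the state retirement plan.

Exception (a) fails — the Annual Certificate is not current.
Exception (b): annual gross revenue is $75,000, below the $79,000 limit; a current Category A Notice is held; every employee is an immediate family member — every condition holds. However, paragraphs (g)–(h) must be considered: (g) applies — assessed value is $128,500, below the $167,000 limit. (h), which would lift (g), does not operate here — the Category B Exemption Letter is not current. Exception (b) does not apply.
Exception (c) requires that the employer holds a current Annual Notice from the Caltrix Commission; but the Annual Notice is not current, so (c) is unavailable.
Exception (d): remuneration is equity-only; the employer operates from a single site; no employee is paid on commission — every condition holds. But: (i) operates against (d): the compliance score is 67 points, less than the 72 points limit. (j) would limit (i) — a current Tier 6 Notice is held — but (k) sets (j) aside: (k) operates against (j): at least one employee exceeds 30 hours/week. (l) is triggered (the coverage ratio is 20%, under the 26% limit), but yields to (m): (m) operates — the baseline figure is 1,022, meeting the 863 threshold. (n) is engaged (a current Provisional Certificate is held), but is displaced by (o): (o) operates against (n): the repair shop is classified under the construction sector. (d) is therefore removed.
No exception is made out. Viggo's repair shop falls within the general rule.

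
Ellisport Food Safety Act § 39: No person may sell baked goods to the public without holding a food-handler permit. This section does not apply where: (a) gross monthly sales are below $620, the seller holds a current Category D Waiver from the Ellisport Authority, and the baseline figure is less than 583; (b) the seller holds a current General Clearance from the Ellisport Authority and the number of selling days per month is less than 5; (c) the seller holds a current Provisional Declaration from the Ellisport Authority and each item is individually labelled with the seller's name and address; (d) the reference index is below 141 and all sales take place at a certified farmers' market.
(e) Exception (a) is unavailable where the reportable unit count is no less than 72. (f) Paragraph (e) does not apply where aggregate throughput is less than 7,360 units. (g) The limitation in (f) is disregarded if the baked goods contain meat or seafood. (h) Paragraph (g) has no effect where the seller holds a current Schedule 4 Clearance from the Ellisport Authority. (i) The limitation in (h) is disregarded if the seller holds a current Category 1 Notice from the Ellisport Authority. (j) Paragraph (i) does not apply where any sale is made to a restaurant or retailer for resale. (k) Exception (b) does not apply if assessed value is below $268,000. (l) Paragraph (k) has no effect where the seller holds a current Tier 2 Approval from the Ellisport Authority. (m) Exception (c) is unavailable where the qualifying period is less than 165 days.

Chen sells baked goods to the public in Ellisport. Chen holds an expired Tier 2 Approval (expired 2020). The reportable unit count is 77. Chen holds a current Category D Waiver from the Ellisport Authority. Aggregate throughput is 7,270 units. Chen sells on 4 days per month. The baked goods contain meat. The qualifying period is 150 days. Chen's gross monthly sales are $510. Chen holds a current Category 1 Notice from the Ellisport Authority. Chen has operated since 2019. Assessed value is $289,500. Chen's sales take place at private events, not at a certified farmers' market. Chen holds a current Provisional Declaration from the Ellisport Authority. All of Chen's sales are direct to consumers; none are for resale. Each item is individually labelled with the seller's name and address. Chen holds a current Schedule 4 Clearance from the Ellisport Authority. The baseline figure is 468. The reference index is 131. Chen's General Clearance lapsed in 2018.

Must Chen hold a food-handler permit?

Yes — Chen must hold a food-handler permit.

All of (a)'s requirements are met (gross monthly sales are $510, below the $620 limit; a current Category D Waiver is held; the baseline figure is 468, less than the 583 limit). However, paragraphs (e)–(j) must be considered: (e) operates against (a): the reportable unit count is 77, meeting the 72 threshold. (f) operates (aggregate throughput is 7,270 units, less than the 7,360 units limit), but is overridden by (g): (g) operates against (f): the baked goods contain meat. (h) would limit (g) — a current Schedule 4 Clearance is held — but (i) sets (h) aside: (i) is triggered — a current Category 1 Notice is held. (j), which would lift (i), is inapplicable — no sales are for resale. Exception (a) does not apply.
Exception (b) requires that the seller holds a current General Clearance from the Ellisport Authority; but the General Clearance is not current, so (b) is unavailable.
Exception (c)'s conditions are all satisfied: a current Provisional Declaration is held; items are individually labelled. But applying paragraph (m): (m) operates against (c): the qualifying period is 150 days, less than the 165 days limit. Exception (c) does not apply.
Exception (d) fails — sales are at private events, not a certified farmers' market.
Every exception is unavailable, so the rule governs.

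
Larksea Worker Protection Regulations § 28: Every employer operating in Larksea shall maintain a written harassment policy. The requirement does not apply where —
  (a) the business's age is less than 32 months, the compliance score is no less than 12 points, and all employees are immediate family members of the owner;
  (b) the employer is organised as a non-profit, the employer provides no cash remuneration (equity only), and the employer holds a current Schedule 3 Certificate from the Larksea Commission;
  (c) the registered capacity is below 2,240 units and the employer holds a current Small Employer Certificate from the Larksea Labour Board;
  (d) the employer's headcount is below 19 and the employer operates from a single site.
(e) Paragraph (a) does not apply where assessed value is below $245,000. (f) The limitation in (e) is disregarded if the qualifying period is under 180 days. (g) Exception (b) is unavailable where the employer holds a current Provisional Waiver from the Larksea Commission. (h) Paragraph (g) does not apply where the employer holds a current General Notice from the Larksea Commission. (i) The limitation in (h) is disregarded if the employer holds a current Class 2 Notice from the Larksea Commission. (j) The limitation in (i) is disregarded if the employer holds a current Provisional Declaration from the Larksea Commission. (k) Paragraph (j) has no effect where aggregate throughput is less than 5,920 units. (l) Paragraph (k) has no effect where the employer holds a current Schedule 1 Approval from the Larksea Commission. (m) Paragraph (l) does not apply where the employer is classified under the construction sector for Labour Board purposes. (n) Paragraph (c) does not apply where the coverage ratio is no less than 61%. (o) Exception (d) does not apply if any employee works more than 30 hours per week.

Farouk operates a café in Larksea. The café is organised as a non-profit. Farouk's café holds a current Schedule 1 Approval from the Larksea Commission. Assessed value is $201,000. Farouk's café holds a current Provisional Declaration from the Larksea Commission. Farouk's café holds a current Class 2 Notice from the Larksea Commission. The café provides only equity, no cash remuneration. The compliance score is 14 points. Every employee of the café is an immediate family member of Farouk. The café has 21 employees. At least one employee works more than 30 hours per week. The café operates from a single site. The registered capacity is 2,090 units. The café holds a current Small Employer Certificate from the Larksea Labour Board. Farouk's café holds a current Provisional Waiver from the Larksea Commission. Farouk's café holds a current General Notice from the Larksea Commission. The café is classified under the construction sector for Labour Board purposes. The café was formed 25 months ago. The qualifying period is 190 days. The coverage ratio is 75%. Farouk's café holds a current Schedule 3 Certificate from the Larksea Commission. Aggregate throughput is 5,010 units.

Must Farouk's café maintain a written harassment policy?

Yes — Farouk's café must maintain a written harassment policy.

Exception (a) is satisfied on its face — the business's age is 25 months, less than the 32 months limit; the compliance score is 14 points, meeting the 12 points threshold; every employee is an immediate family member. But applying paragraphs (e)–(f): (e) is triggered — assessed value is $201,000, below the $245,000 limit. (f), which would lift (e), is inapplicable — the qualifying period is 190 days, not under 180 days. So (a) is unavailable.
Exception (b): the employer is a non-profit; remuneration is equity-only; a current Schedule 3 Certificate is held — every condition holds. Turning to paragraphs (g)–(m): (g) operates against (b): a current Provisional Waiver is held. (h) would limit (g) — a current General Notice is held — but (i) sets (h) aside: (i) operates against (h): a current Class 2 Notice is held. (j) is triggered (a current Provisional Declaration is held), but is displaced by (k): (k) applies — aggregate throughput is 5,010 units, less than the 5,920 units limit. (l) is engaged (a current Schedule 1 Approval is held), but is overridden by (m): (m) is triggered — the café is classified under the construction sector. (b) is therefore removed.
All of (c)'s requirements are met (the registered capacity is 2,090 units, below the 2,240 units limit; a current Small Employer Certificate is held). Turning to paragraph (n): (n) operates against (c): the coverage ratio is 75%, meeting the 61% threshold. Exception (c) does not apply.
Exception (d) requires that the employer's headcount is below 19; but the employer's headcount is 21, not below 19, so (d) is unavailable.
No exception displaces § 28.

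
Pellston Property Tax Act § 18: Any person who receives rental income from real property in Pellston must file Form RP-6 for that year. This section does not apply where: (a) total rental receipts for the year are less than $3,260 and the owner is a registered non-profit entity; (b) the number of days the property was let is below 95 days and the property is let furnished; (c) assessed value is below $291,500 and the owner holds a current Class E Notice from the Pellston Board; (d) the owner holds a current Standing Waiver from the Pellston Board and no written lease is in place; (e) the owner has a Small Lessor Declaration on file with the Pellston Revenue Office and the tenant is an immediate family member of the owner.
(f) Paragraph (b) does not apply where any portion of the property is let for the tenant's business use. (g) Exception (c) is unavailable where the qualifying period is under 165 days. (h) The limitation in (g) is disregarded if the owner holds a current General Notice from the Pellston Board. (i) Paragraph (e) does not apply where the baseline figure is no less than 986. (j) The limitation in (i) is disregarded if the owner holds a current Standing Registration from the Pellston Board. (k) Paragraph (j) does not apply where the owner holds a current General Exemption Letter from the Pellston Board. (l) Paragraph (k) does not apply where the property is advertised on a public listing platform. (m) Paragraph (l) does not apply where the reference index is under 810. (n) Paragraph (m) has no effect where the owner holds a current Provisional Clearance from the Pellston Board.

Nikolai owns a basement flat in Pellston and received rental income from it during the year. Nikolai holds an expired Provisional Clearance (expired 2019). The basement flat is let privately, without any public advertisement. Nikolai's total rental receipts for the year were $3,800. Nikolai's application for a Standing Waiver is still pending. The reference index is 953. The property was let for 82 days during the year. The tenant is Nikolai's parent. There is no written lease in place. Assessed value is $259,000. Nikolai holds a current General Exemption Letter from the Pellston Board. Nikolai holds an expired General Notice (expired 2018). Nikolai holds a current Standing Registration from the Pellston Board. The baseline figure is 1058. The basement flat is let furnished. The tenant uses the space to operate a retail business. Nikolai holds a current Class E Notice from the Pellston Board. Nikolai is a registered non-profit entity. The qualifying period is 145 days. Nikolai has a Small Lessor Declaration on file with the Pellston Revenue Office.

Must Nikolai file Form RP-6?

Exception (a) fails — total rental receipts for the year are $3,800, not less than $3,260.
All of (b)'s requirements are met (the number of days the property was let is 82 days, below the 95 days limit; the property is let furnished). But applying paragraph (f): (f) applies — the space is let for business use. (b) is therefore removed.
Exception (c): assessed value is $259,000, below the $291,500 limit; a current Class E Notice is held — every condition holds. However, paragraphs (g)–(h) must be considered: (g) operates against (c): the qualifying period is 145 days, under the 165 days limit. (h), which would lift (g), is not engaged — no current General Notice is held. (c) is therefore removed.
Exception (d) fails — there is no Standing Waiver in force.
All of (e)'s requirements are met (a Small Lessor Declaration is on file; the tenant is an immediate family member). However, paragraphs (i)–(n) must be considered: (i) operates against (e): the baseline figure is 1,058, meeting the 986 threshold. (j) is engaged (a current Standing Registration is held), but is displaced by (k): (k) operates against (j): a current General Exemption Letter is held. (l), which would lift (k), is not engaged — the property is let privately without advertisement. So (e) is unavailable.
None of the exceptions is available; § 18 applies in full.

Yes — Nikolai must file Form RP-6.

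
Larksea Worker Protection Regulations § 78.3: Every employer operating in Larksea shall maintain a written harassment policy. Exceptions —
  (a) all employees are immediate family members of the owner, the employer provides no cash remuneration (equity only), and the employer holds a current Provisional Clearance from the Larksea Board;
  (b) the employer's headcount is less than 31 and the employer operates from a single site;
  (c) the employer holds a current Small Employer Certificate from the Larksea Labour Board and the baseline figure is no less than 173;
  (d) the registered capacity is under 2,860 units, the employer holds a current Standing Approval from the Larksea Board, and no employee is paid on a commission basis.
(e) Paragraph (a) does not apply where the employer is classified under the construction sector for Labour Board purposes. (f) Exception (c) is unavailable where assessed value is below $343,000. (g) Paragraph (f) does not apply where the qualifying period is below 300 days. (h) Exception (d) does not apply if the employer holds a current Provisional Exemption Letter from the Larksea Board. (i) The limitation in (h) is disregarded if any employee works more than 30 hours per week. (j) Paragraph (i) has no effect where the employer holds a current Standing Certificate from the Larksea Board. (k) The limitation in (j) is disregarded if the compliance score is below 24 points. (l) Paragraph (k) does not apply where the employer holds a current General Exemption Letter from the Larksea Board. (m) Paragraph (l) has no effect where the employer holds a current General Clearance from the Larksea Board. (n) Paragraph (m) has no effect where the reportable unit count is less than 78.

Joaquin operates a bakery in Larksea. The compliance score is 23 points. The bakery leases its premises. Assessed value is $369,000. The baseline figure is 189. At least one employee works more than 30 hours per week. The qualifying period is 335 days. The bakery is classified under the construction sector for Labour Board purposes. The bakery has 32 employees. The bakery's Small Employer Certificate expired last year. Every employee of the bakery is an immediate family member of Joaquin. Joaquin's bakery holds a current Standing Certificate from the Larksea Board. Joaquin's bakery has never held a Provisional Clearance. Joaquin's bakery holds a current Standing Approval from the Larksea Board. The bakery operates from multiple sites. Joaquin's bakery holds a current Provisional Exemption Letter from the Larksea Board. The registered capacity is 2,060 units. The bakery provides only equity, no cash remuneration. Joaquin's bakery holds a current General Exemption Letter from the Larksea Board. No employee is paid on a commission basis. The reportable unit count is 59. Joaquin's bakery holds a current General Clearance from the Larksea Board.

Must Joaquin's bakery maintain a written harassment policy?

Yes — Joaquin's bakery must maintain a written harassment policy.

Exception (a) fails — there is no Provisional Clearance in force.
Exception (b) fails — the employer's headcount is 32, not less than 31.
Exception (c) requires that the employer holds a current Small Employer Certificate from the Larksea Labour Board; but the Small Employer Certificate has expired, so (c) is unavailable.
All of (d)'s requirements are met (the registered capacity is 2,060 units, under the 2,860 units limit; a current Standing Approval is held; no employee is paid on commission). However, paragraphs (h)–(n) must be considered: (h) operates against (d): a current Provisional Exemption Letter is held. (i) would limit (h) — at least one employee exceeds 30 hours/week — but (j) sets (i) aside: (j) operates against (i): a current Standing Certificate is held. (k) operates (the compliance score is 23 points, below the 24 points limit), but is set aside by (l): (l) operates against (k): a current General Exemption Letter is held. (m) operates (a current General Clearance is held), but is itself disapplied by (n): (n) is triggered — the reportable unit count is 59, less than the 78 limit. So (d) is unavailable.
No exception displaces § 78.3.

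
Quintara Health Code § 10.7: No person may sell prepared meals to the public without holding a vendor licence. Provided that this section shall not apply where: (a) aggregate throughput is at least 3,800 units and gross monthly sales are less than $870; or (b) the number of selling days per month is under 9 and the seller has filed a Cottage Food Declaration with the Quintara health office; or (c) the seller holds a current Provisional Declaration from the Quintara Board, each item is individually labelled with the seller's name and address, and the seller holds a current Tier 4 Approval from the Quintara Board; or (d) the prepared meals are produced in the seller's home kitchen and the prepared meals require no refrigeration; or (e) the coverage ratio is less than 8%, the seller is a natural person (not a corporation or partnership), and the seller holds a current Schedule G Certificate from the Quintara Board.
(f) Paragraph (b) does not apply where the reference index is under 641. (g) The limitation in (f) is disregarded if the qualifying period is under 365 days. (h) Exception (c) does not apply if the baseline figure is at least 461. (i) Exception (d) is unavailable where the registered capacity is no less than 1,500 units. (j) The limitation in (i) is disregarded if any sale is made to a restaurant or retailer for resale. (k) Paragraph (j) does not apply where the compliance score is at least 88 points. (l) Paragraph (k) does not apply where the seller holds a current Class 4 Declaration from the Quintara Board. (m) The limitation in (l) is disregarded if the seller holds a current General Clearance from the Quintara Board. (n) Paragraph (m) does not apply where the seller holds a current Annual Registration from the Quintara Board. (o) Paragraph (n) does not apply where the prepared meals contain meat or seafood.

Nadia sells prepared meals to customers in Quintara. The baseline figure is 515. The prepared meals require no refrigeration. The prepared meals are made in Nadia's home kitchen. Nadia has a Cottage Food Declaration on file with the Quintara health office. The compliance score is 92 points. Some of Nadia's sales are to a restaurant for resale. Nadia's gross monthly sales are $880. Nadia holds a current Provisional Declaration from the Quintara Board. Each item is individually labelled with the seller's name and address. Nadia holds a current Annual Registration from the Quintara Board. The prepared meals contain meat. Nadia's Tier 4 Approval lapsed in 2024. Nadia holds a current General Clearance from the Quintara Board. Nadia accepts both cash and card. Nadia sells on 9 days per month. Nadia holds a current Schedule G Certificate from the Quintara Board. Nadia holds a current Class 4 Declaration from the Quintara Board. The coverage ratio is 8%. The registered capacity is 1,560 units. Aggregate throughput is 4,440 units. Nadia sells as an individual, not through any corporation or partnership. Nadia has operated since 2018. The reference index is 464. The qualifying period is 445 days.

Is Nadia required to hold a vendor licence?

Exception (a) requires that gross monthly sales are less than $870; but gross monthly sales are $880, not less than $870, so (a) is unavailable.
Exception (b) requires that the number of selling days per month is under 9; but the number of selling days per month is 9, not under 9, so (b) is unavailable.
Exception (c) fails — no current Tier 4 Approval is held.
Exception (d) is satisfied on its face — the prepared meals are home-kitchen produced; the prepared meals are shelf-stable. But: (i) is triggered — the registered capacity is 1,560 units, meeting the 1,500 units threshold. (j) operates (some sales are to a restaurant for resale), but is set aside by (k): (k) operates against (j): the compliance score is 92 points, meeting the 88 points threshold. (l) applies (a current Class 4 Declaration is held), but is set aside by (m): (m) is triggered — a current General Clearance is held. (n) is triggered (a current Annual Registration is held), but is itself disapplied by (o): (o) is triggered — the prepared meals contain meat. Exception (d) does not apply.
Exception (e) does not apply: the coverage ratio is 8%, not less than 8%.
No exception is made out. Nadia falls within the general rule.

Yes — Nadia must hold a vendor licence.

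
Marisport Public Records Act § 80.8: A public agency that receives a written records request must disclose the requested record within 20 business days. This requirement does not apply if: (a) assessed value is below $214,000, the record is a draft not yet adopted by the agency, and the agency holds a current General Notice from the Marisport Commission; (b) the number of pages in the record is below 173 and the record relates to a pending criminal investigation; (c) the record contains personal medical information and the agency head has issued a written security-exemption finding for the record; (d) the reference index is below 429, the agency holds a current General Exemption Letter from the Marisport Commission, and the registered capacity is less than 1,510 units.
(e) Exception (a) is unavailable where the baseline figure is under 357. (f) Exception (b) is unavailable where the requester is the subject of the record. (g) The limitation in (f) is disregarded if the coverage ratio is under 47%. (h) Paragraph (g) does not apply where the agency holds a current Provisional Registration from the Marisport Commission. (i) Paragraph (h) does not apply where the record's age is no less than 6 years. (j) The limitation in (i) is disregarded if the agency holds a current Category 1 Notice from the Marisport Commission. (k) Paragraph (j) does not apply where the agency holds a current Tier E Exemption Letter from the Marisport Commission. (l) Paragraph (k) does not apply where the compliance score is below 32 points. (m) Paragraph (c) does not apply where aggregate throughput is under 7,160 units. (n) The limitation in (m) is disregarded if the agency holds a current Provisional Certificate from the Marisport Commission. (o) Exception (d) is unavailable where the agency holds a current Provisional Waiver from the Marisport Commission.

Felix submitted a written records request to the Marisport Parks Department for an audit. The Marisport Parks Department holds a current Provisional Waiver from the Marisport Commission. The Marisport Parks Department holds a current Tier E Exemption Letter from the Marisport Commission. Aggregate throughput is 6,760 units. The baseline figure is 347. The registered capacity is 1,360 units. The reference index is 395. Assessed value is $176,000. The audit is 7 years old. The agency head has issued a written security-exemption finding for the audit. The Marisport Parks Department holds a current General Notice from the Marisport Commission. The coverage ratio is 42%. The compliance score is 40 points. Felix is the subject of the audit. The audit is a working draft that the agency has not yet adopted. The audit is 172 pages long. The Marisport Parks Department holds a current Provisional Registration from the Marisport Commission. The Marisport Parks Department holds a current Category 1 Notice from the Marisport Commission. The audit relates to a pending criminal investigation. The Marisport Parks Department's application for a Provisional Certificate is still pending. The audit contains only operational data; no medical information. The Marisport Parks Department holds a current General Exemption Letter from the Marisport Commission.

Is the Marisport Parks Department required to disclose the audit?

Exception (a): assessed value is $176,000, below the $214,000 limit; the audit is an unadopted draft; a current General Notice is held — every condition holds. Turning to paragraph (e): (e) operates against (a): the baseline figure is 347, under the 357 limit. So (a) is unavailable.
Exception (b): the number of pages in the record is 172, below the 173 limit; the audit relates to a pending investigation — every condition holds. Considering the limiting provisions: (f) is engaged (Felix is the subject of the audit), but is overridden by (g): (g) is triggered — the coverage ratio is 42%, under the 47% limit. (h) applies (a current Provisional Registration is held), but is set aside by (i): (i) operates against (h): the record's age is 7 years, meeting the 6 years threshold. (j) is engaged (a current Category 1 Notice is held), but is displaced by (k): (k) operates against (j): a current Tier E Exemption Letter is held. (l) is not triggered (the compliance score is 40 points, not below 32 points), so (k) stands. So (b) applies.
Exception (c) does not apply: the audit contains only operational data.
Exception (d) is satisfied on its face — the reference index is 395, below the 429 limit; a current General Exemption Letter is held; the registered capacity is 1,360 units, less than the 1,510 units limit. But: (o) is engaged — a current Provisional Waiver is held. So (d) is unavailable.

No — exception (b) applies; the Marisport Parks Department is not required to disclose the audit.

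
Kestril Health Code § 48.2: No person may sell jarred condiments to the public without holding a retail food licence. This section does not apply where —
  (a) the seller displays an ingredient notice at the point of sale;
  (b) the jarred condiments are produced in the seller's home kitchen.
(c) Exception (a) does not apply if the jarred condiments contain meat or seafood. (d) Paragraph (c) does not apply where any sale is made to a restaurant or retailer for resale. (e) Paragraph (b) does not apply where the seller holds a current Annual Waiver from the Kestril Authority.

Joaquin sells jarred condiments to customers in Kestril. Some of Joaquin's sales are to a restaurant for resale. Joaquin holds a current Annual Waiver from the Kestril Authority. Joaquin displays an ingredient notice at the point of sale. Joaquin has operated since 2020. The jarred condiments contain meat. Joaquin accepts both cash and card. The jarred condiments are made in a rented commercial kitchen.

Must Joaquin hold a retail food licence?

Exception (a) is satisfied on its face — an ingredient notice is displayed. Under paragraphs (c)–(d): (c) is triggered (the jarred condiments contain meat), but yields to (d): (d) operates — some sales are to a restaurant for resale. (a) remains available.
Exception (b) does not apply: the jarred condiments are made in a commercial kitchen, not a home kitchen.

No — exception (a) applies; Joaquin is not required to hold a retail food licence.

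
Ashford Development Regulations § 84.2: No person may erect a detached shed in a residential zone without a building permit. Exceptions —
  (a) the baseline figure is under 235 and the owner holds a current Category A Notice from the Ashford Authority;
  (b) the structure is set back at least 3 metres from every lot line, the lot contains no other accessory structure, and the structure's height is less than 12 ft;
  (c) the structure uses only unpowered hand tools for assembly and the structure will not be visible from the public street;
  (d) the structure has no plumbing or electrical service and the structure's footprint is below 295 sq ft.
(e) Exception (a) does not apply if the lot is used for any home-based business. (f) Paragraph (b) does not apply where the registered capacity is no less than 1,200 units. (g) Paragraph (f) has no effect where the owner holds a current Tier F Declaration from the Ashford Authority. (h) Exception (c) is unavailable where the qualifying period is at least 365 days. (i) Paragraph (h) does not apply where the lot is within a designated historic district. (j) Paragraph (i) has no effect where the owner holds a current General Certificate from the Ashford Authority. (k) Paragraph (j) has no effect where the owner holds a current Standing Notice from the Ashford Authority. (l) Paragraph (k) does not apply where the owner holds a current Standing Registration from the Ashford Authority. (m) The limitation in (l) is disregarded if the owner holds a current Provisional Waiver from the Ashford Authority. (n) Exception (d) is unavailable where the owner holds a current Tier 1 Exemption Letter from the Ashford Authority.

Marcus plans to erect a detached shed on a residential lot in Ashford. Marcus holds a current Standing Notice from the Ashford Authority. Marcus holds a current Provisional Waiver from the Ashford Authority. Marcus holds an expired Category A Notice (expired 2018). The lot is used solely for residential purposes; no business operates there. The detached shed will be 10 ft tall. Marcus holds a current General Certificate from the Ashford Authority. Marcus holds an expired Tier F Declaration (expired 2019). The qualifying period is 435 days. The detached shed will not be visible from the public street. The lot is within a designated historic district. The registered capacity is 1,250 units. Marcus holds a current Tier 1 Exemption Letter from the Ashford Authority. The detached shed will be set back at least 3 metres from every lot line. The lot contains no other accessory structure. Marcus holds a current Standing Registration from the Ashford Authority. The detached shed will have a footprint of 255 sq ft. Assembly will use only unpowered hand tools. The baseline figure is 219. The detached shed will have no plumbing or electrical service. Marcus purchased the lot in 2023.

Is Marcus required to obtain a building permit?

No — exception (c) applies; Marcus does not need a building permit.

Exception (a) fails — no current Category A Notice is held.
Exception (b): the setback is at least 3 m on every side; the lot has no other accessory structure; the structure's height is 10 ft, less than the 12 ft limit — every condition holds. But applying paragraphs (f)–(g): (f) is engaged — the registered capacity is 1,250 units, meeting the 1,200 units threshold. (g) does not operate here (there is no Tier F Declaration in force), so (f) stands. (b) is therefore removed.
Exception (c)'s conditions are all satisfied: assembly uses only hand tools; the structure will not be visible from the street. Considering the limiting provisions: (h) would limit (c) — the qualifying period is 435 days, meeting the 365 days threshold — but (i) sets (h) aside: (i) operates against (h): the lot is in a historic district. (j) is triggered (a current General Certificate is held), but is set aside by (k): (k) applies — a current Standing Notice is held. (l) is engaged (a current Standing Registration is held), but is displaced by (m): (m) operates against (l): a current Provisional Waiver is held. So (c) applies.
All of (d)'s requirements are met (there is no plumbing or electrical service; the structure's footprint is 255 sq ft, below the 295 sq ft limit). However, paragraph (n) must be considered: (n) is triggered — a current Tier 1 Exemption Letter is held. (d) is therefore removed.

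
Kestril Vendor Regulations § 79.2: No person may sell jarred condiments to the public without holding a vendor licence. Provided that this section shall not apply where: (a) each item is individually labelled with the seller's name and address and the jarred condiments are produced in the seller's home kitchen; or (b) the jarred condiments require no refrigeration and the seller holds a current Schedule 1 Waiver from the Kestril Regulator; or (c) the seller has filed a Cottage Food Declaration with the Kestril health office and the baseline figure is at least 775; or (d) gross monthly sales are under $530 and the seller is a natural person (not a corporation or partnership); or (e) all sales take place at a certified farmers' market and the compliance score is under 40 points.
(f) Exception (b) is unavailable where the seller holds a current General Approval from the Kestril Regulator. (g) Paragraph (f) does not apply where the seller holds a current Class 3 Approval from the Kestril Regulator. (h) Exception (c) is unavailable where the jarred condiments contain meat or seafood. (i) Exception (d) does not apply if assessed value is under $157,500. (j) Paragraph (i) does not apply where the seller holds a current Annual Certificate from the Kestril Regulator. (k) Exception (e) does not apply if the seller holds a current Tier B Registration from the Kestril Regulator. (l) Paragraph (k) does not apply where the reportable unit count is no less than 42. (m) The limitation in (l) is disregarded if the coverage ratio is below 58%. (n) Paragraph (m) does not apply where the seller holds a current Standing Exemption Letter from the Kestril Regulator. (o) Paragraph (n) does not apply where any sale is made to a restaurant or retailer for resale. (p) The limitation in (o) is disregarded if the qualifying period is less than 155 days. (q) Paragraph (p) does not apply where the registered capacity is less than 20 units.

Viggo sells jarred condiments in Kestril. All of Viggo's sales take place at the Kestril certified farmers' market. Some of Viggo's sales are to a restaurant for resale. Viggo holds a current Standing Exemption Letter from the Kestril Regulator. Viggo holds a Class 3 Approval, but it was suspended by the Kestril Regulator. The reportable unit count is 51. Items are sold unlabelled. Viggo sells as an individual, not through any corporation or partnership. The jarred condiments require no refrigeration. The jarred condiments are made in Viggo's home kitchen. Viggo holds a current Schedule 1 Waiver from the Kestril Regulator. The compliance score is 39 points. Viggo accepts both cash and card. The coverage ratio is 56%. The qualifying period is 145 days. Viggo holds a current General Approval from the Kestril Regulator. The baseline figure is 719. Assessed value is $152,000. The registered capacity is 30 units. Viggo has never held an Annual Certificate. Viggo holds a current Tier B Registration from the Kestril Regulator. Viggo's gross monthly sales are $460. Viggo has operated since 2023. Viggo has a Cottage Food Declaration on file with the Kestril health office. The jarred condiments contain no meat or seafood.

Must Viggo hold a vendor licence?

No — exception (e) applies; Viggo is not required to hold a vendor licence.

Exception (a) fails — items are sold unlabelled.
Exception (b)'s conditions are all satisfied: the jarred condiments are shelf-stable; a current Schedule 1 Waiver is held. But: (f) applies — a current General Approval is held. (g) is not triggered (no current Class 3 Approval is held), so (f) stands. (b) is therefore removed.
Exception (c) requires that the baseline figure is at least 775; but the baseline figure is 719, short of 775, so (c) is unavailable.
All of (d)'s requirements are met (gross monthly sales are $460, under the $530 limit; the seller is a natural person). However, paragraphs (i)–(j) must be considered: (i) operates against (d): assessed value is $152,000, under the $157,500 limit. (j), which would lift (i), is not triggered — no current Annual Certificate is held. So (d) is unavailable.
Exception (e)'s conditions are all satisfied: all sales are at a certified farmers' market; the compliance score is 39 points, under the 40 points limit. Applying paragraphs (k)–(q): (k) is engaged (a current Tier B Registration is held), but is displaced by (l): (l) operates against (k): the reportable unit count is 51, meeting the 42 threshold. (m) is triggered (the coverage ratio is 56%, below the 58% limit), but is itself disapplied by (n): (n) operates against (m): a current Standing Exemption Letter is held. (o) would limit (n) — some sales are to a restaurant for resale — but (p) sets (o) aside: (p) operates — the qualifying period is 145 days, less than the 155 days limit. (q), which would lift (p), is inapplicable — the registered capacity is 30 units, not less than 20 units. Exception (e) stands.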